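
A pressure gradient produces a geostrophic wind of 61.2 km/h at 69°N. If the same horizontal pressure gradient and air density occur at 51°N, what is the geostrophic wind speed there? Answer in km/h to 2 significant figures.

74 km/h

With the same pressure gradient and density, V_g ∝ 1/f ∝ 1/sin φ.
V₂ = V₁ · sin φ₁ / sin φ₂ = 61.2 × sin 69° / sin 51°
V₂ = 61.2 × 0.9336/0.7771 = 74 km/h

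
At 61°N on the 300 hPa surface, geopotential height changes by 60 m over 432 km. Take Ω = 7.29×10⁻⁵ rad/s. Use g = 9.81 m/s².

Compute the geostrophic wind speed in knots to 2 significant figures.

21 knots

Coriolis parameter at 61°N:
f = 2Ω sin φ = 2 × 7.29×10⁻⁵ × sin 61° = 1.28×10⁻⁴ s⁻¹
Height gradient: |∂Z/∂n| = 60 m / 432000 m = 1.39×10⁻⁴
On a pressure surface, geostrophic balance gives V_g = (g/f)|∂Z/∂n|:
V_g = 9.81 × 1.39×10⁻⁴ / 1.28×10⁻⁴ = 10.7 m/s
Converting: 10.7 m/s × 1.944 = 21 knots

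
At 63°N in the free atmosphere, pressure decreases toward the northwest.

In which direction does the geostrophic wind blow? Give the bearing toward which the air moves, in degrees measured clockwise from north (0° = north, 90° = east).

045°

The pressure-gradient force points toward the northwest (bearing 315°).
Geostrophic balance: in the Northern Hemisphere the Coriolis force deflects motion to the right, so the geostrophic wind blows 90° to the right of the pressure-gradient force (low pressure on the left).
Rotating 315° by 90° clockwise gives 045° — the wind blows toward the northeast.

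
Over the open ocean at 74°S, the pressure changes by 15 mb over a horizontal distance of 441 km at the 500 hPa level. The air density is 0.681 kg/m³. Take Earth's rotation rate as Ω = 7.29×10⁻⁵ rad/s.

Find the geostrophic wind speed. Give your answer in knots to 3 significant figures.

69.3 knots

Coriolis parameter at 74°S:
f = 2Ω sin φ = 2 × 7.29×10⁻⁵ × sin 74° = 1.40×10⁻⁴ s⁻¹
Pressure gradient: |∂P/∂n| = 1500 Pa / 441000 m = 3.40×10⁻³ Pa/m
Geostrophic balance (pressure-gradient force = Coriolis force):
V_g = (1/(fρ)) |∂P/∂n| = 3.40×10⁻³ / (1.40×10⁻⁴ × 0.681) = 35.6 m/s
Converting: 35.6 m/s × 1.944 = 69.3 knots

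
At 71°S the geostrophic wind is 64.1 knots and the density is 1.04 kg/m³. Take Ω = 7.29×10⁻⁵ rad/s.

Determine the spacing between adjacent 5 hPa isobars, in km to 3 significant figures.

106 km

Coriolis parameter at 71°S:
f = 2Ω sin φ = 2 × 7.29×10⁻⁵ × sin 71° = 1.38×10⁻⁴ s⁻¹
Wind speed in SI: 64.1 knots = 33.0 m/s
Geostrophic balance rearranged: |∂P/∂n| = f ρ V_g
|∂P/∂n| = 1.38×10⁻⁴ × 1.04 × 33.0 = 4.73×10⁻³ Pa/m
Isobar spacing: Δn = ΔP/|∂P/∂n| = 500 Pa / 4.73×10⁻³ Pa/m = 105758 m ≈ 106 km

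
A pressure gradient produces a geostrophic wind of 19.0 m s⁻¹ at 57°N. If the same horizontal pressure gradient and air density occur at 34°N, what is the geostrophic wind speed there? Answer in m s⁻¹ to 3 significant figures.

With the same pressure gradient and density, V_g ∝ 1/f ∝ 1/sin φ.
V₂ = V₁ · sin φ₁ / sin φ₂ = 19.0 × sin 57° / sin 34°
V₂ = 19.0 × 0.8387/0.5592 = 28.5 m s⁻¹

28.5 m s⁻¹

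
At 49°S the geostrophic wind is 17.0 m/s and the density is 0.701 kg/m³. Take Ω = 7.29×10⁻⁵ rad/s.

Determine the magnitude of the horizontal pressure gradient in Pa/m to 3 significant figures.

Coriolis parameter at 49°S:
f = 2Ω sin φ = 2 × 7.29×10⁻⁵ × sin 49° = 1.10×10⁻⁴ s⁻¹
Geostrophic balance rearranged: |∂P/∂n| = f ρ V_g
|∂P/∂n| = 1.10×10⁻⁴ × 0.701 × 17.0 = 1.31×10⁻³ Pa/m

1.31×10⁻³ Pa/m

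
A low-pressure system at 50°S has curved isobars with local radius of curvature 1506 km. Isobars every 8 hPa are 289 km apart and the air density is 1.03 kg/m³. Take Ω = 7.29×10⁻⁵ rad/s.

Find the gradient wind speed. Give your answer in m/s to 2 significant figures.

21 m/s

Coriolis parameter at 50°S:
f = 2Ω sin φ = 2 × 7.29×10⁻⁵ × sin 50° = 1.12×10⁻⁴ s⁻¹
Pressure gradient: |∂P/∂n| = 800 Pa / 289000 m = 2.77×10⁻³ Pa/m
Geostrophic speed: V_g = |∂P/∂n|/(fρ) = 2.77×10⁻³/(1.12×10⁻⁴ × 1.03) = 24.1 m/s
Around a low, centrifugal force acts outward with Coriolis, so pressure-gradient force balances both:
(1/ρ)|∂P/∂n| = fV + V²/R  →  V² + fR·V − fR·V_g = 0
With fR = 1.12×10⁻⁴ × 1506×10³ m = 168 m/s:
V = [−fR + √((fR)² + 4 fR V_g)]/2 = [−168 + √(168² + 4×168×24.1)]/2 = 21.4 m/s
Subgeostrophic (V < V_g = 24.1 m/s), as expected around a low.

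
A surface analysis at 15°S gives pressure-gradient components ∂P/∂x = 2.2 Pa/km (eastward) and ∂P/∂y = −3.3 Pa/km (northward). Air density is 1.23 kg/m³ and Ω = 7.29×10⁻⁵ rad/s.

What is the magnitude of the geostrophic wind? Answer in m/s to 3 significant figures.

Coriolis parameter at 15°S:
f = 2Ω sin φ = 2 × 7.29×10⁻⁵ × sin 15° = 3.77×10⁻⁵ s⁻¹
In the Southern Hemisphere f is negative: f = −3.77×10⁻⁵ s⁻¹.
Component geostrophic relations (x east, y north):
u_g = −(1/(fρ)) ∂P/∂y,  v_g = (1/(fρ)) ∂P/∂x
u_g = −(−3.3×10⁻³)/(−3.77×10⁻⁵ × 1.23) = −71.1 m/s;  v_g = (2.2×10⁻³)/(−3.77×10⁻⁵ × 1.23) = −47.4 m/s
|V_g| = √(u_g² + v_g²) = 85.4 m/s

85.4 m/s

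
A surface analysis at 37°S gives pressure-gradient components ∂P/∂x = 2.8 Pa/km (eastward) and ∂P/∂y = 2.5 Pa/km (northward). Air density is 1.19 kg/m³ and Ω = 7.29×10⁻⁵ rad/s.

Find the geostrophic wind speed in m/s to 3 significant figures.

35.9 m/s

Coriolis parameter at 37°S:
f = 2Ω sin φ = 2 × 7.29×10⁻⁵ × sin 37° = 8.77×10⁻⁵ s⁻¹
In the Southern Hemisphere f is negative: f = −8.77×10⁻⁵ s⁻¹.
Component geostrophic relations (x east, y north):
u_g = −(1/(fρ)) ∂P/∂y,  v_g = (1/(fρ)) ∂P/∂x
u_g = −(2.5×10⁻³)/(−8.77×10⁻⁵ × 1.19) = 23.9 m/s;  v_g = (2.8×10⁻³)/(−8.77×10⁻⁵ × 1.19) = −26.8 m/s
|V_g| = √(u_g² + v_g²) = 35.9 m/s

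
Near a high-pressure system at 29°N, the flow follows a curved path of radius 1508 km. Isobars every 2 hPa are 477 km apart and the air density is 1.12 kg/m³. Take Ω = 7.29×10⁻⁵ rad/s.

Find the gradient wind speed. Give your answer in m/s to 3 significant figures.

Coriolis parameter at 29°N:
f = 2Ω sin φ = 2 × 7.29×10⁻⁵ × sin 29° = 7.07×10⁻⁵ s⁻¹
Pressure gradient: |∂P/∂n| = 200 Pa / 477000 m = 4.19×10⁻⁴ Pa/m
Geostrophic speed: V_g = |∂P/∂n|/(fρ) = 4.19×10⁻⁴/(7.07×10⁻⁵ × 1.12) = 5.30 m/s
Around a high, pressure-gradient force acts outward with centrifugal, so Coriolis balances both:
fV = (1/ρ)|∂P/∂n| + V²/R  →  V² − fR·V + fR·V_g = 0
With fR = 7.07×10⁻⁵ × 1508×10³ m = 107 m/s:
V = [fR − √((fR)² − 4 fR V_g)]/2 = [107 − √(107² − 4×107×5.3)]/2 = 5.59 m/s
Supergeostrophic (V > V_g = 5.3 m/s), as expected around a high.

5.59 m/s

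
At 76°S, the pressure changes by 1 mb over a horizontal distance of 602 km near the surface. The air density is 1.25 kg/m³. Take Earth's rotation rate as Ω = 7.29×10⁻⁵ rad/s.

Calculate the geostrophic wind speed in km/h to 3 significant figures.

Coriolis parameter at 76°S:
f = 2Ω sin φ = 2 × 7.29×10⁻⁵ × sin 76° = 1.41×10⁻⁴ s⁻¹
Pressure gradient: |∂P/∂n| = 100 Pa / 602000 m = 1.66×10⁻⁴ Pa/m
Geostrophic balance (pressure-gradient force = Coriolis force):
V_g = (1/(fρ)) |∂P/∂n| = 1.66×10⁻⁴ / (1.41×10⁻⁴ × 1.25) = 0.939 m/s
Converting: 0.939 m/s × 3.6 = 3.38 km/h

3.38 km/h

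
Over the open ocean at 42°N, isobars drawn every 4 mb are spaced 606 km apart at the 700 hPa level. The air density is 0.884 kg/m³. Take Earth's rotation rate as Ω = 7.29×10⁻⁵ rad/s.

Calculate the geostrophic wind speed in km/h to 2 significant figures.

28 km/h

Coriolis parameter at 42°N:
f = 2Ω sin φ = 2 × 7.29×10⁻⁵ × sin 42° = 9.76×10⁻⁵ s⁻¹
Pressure gradient: |∂P/∂n| = 400 Pa / 606000 m = 6.60×10⁻⁴ Pa/m
Geostrophic balance (pressure-gradient force = Coriolis force):
V_g = (1/(fρ)) |∂P/∂n| = 6.60×10⁻⁴ / (9.76×10⁻⁵ × 0.884) = 7.65 m/s
Converting: 7.65 m/s × 3.6 = 28 km/h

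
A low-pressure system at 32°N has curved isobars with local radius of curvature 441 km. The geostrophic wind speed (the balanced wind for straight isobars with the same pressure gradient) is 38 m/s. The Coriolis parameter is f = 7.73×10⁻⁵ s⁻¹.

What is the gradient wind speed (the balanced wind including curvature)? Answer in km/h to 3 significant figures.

82.0 km/h

Around a low, centrifugal force acts outward with Coriolis, so pressure-gradient force balances both:
(1/ρ)|∂P/∂n| = fV + V²/R  →  V² + fR·V − fR·V_g = 0
With fR = 7.73×10⁻⁵ × 441×10³ m = 34.1 m/s:
V = [−fR + √((fR)² + 4 fR V_g)]/2 = [−34.1 + √(34.1² + 4×34.1×38)]/2 = 22.8 m/s
Subgeostrophic (V < V_g = 38 m/s), as expected around a low.
Converting: 22.8 m/s × 3.6 = 82.0 km/h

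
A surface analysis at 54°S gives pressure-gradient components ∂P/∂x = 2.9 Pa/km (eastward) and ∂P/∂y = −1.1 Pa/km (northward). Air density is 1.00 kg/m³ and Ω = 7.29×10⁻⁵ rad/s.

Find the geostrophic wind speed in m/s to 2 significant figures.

Coriolis parameter at 54°S:
f = 2Ω sin φ = 2 × 7.29×10⁻⁵ × sin 54° = 1.18×10⁻⁴ s⁻¹
In the Southern Hemisphere f is negative: f = −1.18×10⁻⁴ s⁻¹.
Component geostrophic relations (x east, y north):
u_g = −(1/(fρ)) ∂P/∂y,  v_g = (1/(fρ)) ∂P/∂x
u_g = −(−1.1×10⁻³)/(−1.18×10⁻⁴ × 1.00) = −9.33 m/s;  v_g = (2.9×10⁻³)/(−1.18×10⁻⁴ × 1.00) = −24.6 m/s
|V_g| = √(u_g² + v_g²) = 26.3 m/s

26 m/s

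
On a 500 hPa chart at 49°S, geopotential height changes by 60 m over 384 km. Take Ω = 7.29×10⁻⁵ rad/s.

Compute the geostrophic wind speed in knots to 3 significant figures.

Coriolis parameter at 49°S:
f = 2Ω sin φ = 2 × 7.29×10⁻⁵ × sin 49° = 1.10×10⁻⁴ s⁻¹
Height gradient: |∂Z/∂n| = 60 m / 384000 m = 1.56×10⁻⁴
On a pressure surface, geostrophic balance gives V_g = (g/f)|∂Z/∂n|:
V_g = 9.81 × 1.56×10⁻⁴ / 1.10×10⁻⁴ = 13.9 m/s
Converting: 13.9 m/s × 1.944 = 27.1 knots

27.1 knots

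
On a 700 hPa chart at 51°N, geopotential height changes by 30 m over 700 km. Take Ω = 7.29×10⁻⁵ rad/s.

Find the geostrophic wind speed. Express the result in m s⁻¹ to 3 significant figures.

Coriolis parameter at 51°N:
f = 2Ω sin φ = 2 × 7.29×10⁻⁵ × sin 51° = 1.13×10⁻⁴ s⁻¹
Height gradient: |∂Z/∂n| = 30 m / 700000 m = 4.29×10⁻⁵
On a pressure surface, geostrophic balance gives V_g = (g/f)|∂Z/∂n|:
V_g = 9.81 × 4.29×10⁻⁵ / 1.13×10⁻⁴ = 3.71 m/s

3.71 m s⁻¹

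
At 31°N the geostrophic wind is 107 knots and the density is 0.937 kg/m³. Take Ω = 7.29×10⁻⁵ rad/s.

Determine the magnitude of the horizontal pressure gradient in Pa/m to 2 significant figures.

3.9×10⁻³ Pa/m

Coriolis parameter at 31°N:
f = 2Ω sin φ = 2 × 7.29×10⁻⁵ × sin 31° = 7.51×10⁻⁵ s⁻¹
Wind speed in SI: 107 knots = 55.0 m/s
Geostrophic balance rearranged: |∂P/∂n| = f ρ V_g
|∂P/∂n| = 7.51×10⁻⁵ × 0.937 × 55.0 = 3.87×10⁻³ Pa/m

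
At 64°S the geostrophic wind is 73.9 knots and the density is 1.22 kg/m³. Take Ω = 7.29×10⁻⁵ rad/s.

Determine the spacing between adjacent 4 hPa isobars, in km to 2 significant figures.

66 km

Coriolis parameter at 64°S:
f = 2Ω sin φ = 2 × 7.29×10⁻⁵ × sin 64° = 1.31×10⁻⁴ s⁻¹
Wind speed in SI: 73.9 knots = 38.0 m/s
Geostrophic balance rearranged: |∂P/∂n| = f ρ V_g
|∂P/∂n| = 1.31×10⁻⁴ × 1.22 × 38.0 = 6.08×10⁻³ Pa/m
Isobar spacing: Δn = ΔP/|∂P/∂n| = 400 Pa / 6.08×10⁻³ Pa/m = 65811 m ≈ 66 km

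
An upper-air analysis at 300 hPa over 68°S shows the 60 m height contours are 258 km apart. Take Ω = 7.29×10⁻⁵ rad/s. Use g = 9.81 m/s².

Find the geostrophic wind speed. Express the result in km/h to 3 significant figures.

60.8 km/h

Coriolis parameter at 68°S:
f = 2Ω sin φ = 2 × 7.29×10⁻⁵ × sin 68° = 1.35×10⁻⁴ s⁻¹
Height gradient: |∂Z/∂n| = 60 m / 258000 m = 2.33×10⁻⁴
On a pressure surface, geostrophic balance gives V_g = (g/f)|∂Z/∂n|:
V_g = 9.81 × 2.33×10⁻⁴ / 1.35×10⁻⁴ = 16.9 m/s
Converting: 16.9 m/s × 3.6 = 60.8 km/h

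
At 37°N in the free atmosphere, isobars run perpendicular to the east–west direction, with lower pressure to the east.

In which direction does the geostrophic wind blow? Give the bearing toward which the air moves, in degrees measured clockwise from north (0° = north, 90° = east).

180°

The pressure-gradient force points toward the east (bearing 090°).
Geostrophic balance: in the Northern Hemisphere the Coriolis force deflects motion to the right, so the geostrophic wind blows 90° to the right of the pressure-gradient force (low pressure on the left).
Rotating 090° by 90° clockwise gives 180° — the wind blows toward the south.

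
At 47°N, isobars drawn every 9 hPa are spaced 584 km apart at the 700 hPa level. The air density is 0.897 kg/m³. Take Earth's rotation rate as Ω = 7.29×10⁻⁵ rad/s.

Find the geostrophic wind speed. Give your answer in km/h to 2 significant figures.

58 km/h

Coriolis parameter at 47°N:
f = 2Ω sin φ = 2 × 7.29×10⁻⁵ × sin 47° = 1.07×10⁻⁴ s⁻¹
Pressure gradient: |∂P/∂n| = 900 Pa / 584000 m = 1.54×10⁻³ Pa/m
Geostrophic balance (pressure-gradient force = Coriolis force):
V_g = (1/(fρ)) |∂P/∂n| = 1.54×10⁻³ / (1.07×10⁻⁴ × 0.897) = 16.1 m/s
Converting: 16.1 m/s × 3.6 = 58 km/h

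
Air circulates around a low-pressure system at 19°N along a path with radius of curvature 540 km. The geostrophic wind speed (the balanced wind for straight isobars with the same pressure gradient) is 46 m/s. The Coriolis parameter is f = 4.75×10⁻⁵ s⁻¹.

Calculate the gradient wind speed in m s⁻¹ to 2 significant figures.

Around a low, centrifugal force acts outward with Coriolis, so pressure-gradient force balances both:
(1/ρ)|∂P/∂n| = fV + V²/R  →  V² + fR·V − fR·V_g = 0
With fR = 4.75×10⁻⁵ × 540×10³ m = 25.6 m/s:
V = [−fR + √((fR)² + 4 fR V_g)]/2 = [−25.6 + √(25.6² + 4×25.6×46)]/2 = 23.8 m/s
Subgeostrophic (V < V_g = 46 m/s), as expected around a low.

24 m s⁻¹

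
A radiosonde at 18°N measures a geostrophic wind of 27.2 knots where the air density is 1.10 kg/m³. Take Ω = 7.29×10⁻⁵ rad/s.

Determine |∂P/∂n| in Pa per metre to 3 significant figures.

6.93×10⁻⁴ Pa/m

Coriolis parameter at 18°N:
f = 2Ω sin φ = 2 × 7.29×10⁻⁵ × sin 18° = 4.51×10⁻⁵ s⁻¹
Wind speed in SI: 27.2 knots = 14.0 m/s
Geostrophic balance rearranged: |∂P/∂n| = f ρ V_g
|∂P/∂n| = 4.51×10⁻⁵ × 1.10 × 14.0 = 6.93×10⁻⁴ Pa/m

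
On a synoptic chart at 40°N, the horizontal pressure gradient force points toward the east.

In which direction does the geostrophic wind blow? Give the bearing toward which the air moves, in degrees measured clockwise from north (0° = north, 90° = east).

180°

The pressure-gradient force points toward the east (bearing 090°).
Geostrophic balance: in the Northern Hemisphere the Coriolis force deflects motion to the right, so the geostrophic wind blows 90° to the right of the pressure-gradient force (low pressure on the left).
Rotating 090° by 90° clockwise gives 180° — the wind blows toward the south.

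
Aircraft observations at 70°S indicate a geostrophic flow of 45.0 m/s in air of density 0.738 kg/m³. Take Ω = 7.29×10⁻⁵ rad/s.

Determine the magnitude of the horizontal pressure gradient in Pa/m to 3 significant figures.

4.55×10⁻³ Pa/m

Coriolis parameter at 70°S:
f = 2Ω sin φ = 2 × 7.29×10⁻⁵ × sin 70° = 1.37×10⁻⁴ s⁻¹
Geostrophic balance rearranged: |∂P/∂n| = f ρ V_g
|∂P/∂n| = 1.37×10⁻⁴ × 0.738 × 45.0 = 4.55×10⁻³ Pa/m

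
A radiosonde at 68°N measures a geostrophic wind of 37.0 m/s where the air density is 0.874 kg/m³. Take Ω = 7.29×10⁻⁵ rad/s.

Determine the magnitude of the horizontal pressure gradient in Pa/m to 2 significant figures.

Coriolis parameter at 68°N:
f = 2Ω sin φ = 2 × 7.29×10⁻⁵ × sin 68° = 1.35×10⁻⁴ s⁻¹
Geostrophic balance rearranged: |∂P/∂n| = f ρ V_g
|∂P/∂n| = 1.35×10⁻⁴ × 0.874 × 37.0 = 4.37×10⁻³ Pa/m

4.4×10⁻³ Pa/m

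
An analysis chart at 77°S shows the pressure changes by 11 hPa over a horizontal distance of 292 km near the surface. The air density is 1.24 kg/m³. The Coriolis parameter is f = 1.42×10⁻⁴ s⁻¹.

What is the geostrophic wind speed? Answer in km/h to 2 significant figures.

77 km/h

Pressure gradient: |∂P/∂n| = 1100 Pa / 292000 m = 3.77×10⁻³ Pa/m
Geostrophic balance (pressure-gradient force = Coriolis force):
V_g = (1/(fρ)) |∂P/∂n| = 3.77×10⁻³ / (1.42×10⁻⁴ × 1.24) = 21.4 m/s
Converting: 21.4 m/s × 3.6 = 77 km/h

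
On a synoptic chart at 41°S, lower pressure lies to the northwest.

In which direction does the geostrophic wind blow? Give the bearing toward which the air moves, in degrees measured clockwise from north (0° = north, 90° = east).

The pressure-gradient force points toward the northwest (bearing 315°).
Geostrophic balance: in the Southern Hemisphere the Coriolis force deflects motion to the left, so the geostrophic wind blows 90° to the left of the pressure-gradient force (low pressure on the right).
Rotating 315° by 90° counterclockwise gives 225° — the wind blows toward the southwest.

225°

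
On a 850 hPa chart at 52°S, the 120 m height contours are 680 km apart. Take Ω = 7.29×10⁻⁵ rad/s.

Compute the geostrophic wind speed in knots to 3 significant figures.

Coriolis parameter at 52°S:
f = 2Ω sin φ = 2 × 7.29×10⁻⁵ × sin 52° = 1.15×10⁻⁴ s⁻¹
Height gradient: |∂Z/∂n| = 120 m / 680000 m = 1.76×10⁻⁴
On a pressure surface, geostrophic balance gives V_g = (g/f)|∂Z/∂n|:
V_g = 9.81 × 1.76×10⁻⁴ / 1.15×10⁻⁴ = 15.1 m/s
Converting: 15.1 m/s × 1.944 = 29.3 knots

29.3 knots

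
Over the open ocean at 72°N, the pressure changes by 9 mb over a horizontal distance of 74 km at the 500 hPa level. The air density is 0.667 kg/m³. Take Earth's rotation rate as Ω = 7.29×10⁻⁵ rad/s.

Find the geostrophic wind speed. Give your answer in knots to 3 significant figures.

256 knots

Coriolis parameter at 72°N:
f = 2Ω sin φ = 2 × 7.29×10⁻⁵ × sin 72° = 1.39×10⁻⁴ s⁻¹
Pressure gradient: |∂P/∂n| = 900 Pa / 74000 m = 1.22×10⁻² Pa/m
Geostrophic balance (pressure-gradient force = Coriolis force):
V_g = (1/(fρ)) |∂P/∂n| = 1.22×10⁻² / (1.39×10⁻⁴ × 0.667) = 131 m/s
Converting: 131 m/s × 1.944 = 256 knots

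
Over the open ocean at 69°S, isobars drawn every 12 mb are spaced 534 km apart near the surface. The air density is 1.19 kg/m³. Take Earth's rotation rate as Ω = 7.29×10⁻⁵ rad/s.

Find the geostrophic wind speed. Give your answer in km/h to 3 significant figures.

49.9 km/h

Coriolis parameter at 69°S:
f = 2Ω sin φ = 2 × 7.29×10⁻⁵ × sin 69° = 1.36×10⁻⁴ s⁻¹
Pressure gradient: |∂P/∂n| = 1200 Pa / 534000 m = 2.25×10⁻³ Pa/m
Geostrophic balance (pressure-gradient force = Coriolis force):
V_g = (1/(fρ)) |∂P/∂n| = 2.25×10⁻³ / (1.36×10⁻⁴ × 1.19) = 13.9 m/s
Converting: 13.9 m/s × 3.6 = 49.9 km/h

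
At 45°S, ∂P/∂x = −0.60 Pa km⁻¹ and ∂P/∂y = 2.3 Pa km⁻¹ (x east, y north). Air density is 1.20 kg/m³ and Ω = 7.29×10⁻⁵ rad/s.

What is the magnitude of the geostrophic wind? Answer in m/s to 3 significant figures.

19.2 m/s

Coriolis parameter at 45°S:
f = 2Ω sin φ = 2 × 7.29×10⁻⁵ × sin 45° = 1.03×10⁻⁴ s⁻¹
In the Southern Hemisphere f is negative: f = −1.03×10⁻⁴ s⁻¹.
Component geostrophic relations (x east, y north):
u_g = −(1/(fρ)) ∂P/∂y,  v_g = (1/(fρ)) ∂P/∂x
u_g = −(2.3×10⁻³)/(−1.03×10⁻⁴ × 1.20) = 18.6 m/s;  v_g = (−0.60×10⁻³)/(−1.03×10⁻⁴ × 1.20) = 4.85 m/s
|V_g| = √(u_g² + v_g²) = 19.2 m/s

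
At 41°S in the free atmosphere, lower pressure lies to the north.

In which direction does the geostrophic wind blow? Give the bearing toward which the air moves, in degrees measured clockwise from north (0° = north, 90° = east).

270°

The pressure-gradient force points toward the north (bearing 000°).
Geostrophic balance: in the Southern Hemisphere the Coriolis force deflects motion to the left, so the geostrophic wind blows 90° to the left of the pressure-gradient force (low pressure on the right).
Rotating 000° by 90° counterclockwise gives 270° — the wind blows toward the west.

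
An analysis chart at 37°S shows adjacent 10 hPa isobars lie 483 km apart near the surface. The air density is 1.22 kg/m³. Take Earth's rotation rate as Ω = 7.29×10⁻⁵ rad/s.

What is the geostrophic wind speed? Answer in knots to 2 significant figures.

38 knots

Coriolis parameter at 37°S:
f = 2Ω sin φ = 2 × 7.29×10⁻⁵ × sin 37° = 8.77×10⁻⁵ s⁻¹
Pressure gradient: |∂P/∂n| = 1000 Pa / 483000 m = 2.07×10⁻³ Pa/m
Geostrophic balance (pressure-gradient force = Coriolis force):
V_g = (1/(fρ)) |∂P/∂n| = 2.07×10⁻³ / (8.77×10⁻⁵ × 1.22) = 19.3 m/s
Converting: 19.3 m/s × 1.944 = 38 knots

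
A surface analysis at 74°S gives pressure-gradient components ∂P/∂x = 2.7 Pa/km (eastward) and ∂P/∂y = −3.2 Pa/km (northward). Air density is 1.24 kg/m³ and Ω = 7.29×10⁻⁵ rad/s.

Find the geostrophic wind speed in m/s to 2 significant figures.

24 m/s

Coriolis parameter at 74°S:
f = 2Ω sin φ = 2 × 7.29×10⁻⁵ × sin 74° = 1.40×10⁻⁴ s⁻¹
In the Southern Hemisphere f is negative: f = −1.40×10⁻⁴ s⁻¹.
Component geostrophic relations (x east, y north):
u_g = −(1/(fρ)) ∂P/∂y,  v_g = (1/(fρ)) ∂P/∂x
u_g = −(−3.2×10⁻³)/(−1.40×10⁻⁴ × 1.24) = −18.4 m/s;  v_g = (2.7×10⁻³)/(−1.40×10⁻⁴ × 1.24) = −15.5 m/s
|V_g| = √(u_g² + v_g²) = 24.1 m/s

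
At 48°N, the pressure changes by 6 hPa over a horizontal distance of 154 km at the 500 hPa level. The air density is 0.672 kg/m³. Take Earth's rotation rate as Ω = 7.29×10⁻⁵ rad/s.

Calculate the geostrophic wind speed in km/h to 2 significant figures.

190 km/h

Coriolis parameter at 48°N:
f = 2Ω sin φ = 2 × 7.29×10⁻⁵ × sin 48° = 1.08×10⁻⁴ s⁻¹
Pressure gradient: |∂P/∂n| = 600 Pa / 154000 m = 3.90×10⁻³ Pa/m
Geostrophic balance (pressure-gradient force = Coriolis force):
V_g = (1/(fρ)) |∂P/∂n| = 3.90×10⁻³ / (1.08×10⁻⁴ × 0.672) = 53.5 m/s
Converting: 53.5 m/s × 3.6 = 190 km/h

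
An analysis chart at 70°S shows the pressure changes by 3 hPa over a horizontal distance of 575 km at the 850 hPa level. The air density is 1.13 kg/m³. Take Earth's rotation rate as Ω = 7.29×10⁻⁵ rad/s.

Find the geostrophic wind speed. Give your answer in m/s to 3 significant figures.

3.37 m/s

Coriolis parameter at 70°S:
f = 2Ω sin φ = 2 × 7.29×10⁻⁵ × sin 70° = 1.37×10⁻⁴ s⁻¹
Pressure gradient: |∂P/∂n| = 300 Pa / 575000 m = 5.22×10⁻⁴ Pa/m
Geostrophic balance (pressure-gradient force = Coriolis force):
V_g = (1/(fρ)) |∂P/∂n| = 5.22×10⁻⁴ / (1.37×10⁻⁴ × 1.13) = 3.37 m/s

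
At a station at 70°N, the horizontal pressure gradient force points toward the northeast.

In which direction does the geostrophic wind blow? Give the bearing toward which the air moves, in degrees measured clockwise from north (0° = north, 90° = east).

135°

The pressure-gradient force points toward the northeast (bearing 045°).
Geostrophic balance: in the Northern Hemisphere the Coriolis force deflects motion to the right, so the geostrophic wind blows 90° to the right of the pressure-gradient force (low pressure on the left).
Rotating 045° by 90° clockwise gives 135° — the wind blows toward the southeast.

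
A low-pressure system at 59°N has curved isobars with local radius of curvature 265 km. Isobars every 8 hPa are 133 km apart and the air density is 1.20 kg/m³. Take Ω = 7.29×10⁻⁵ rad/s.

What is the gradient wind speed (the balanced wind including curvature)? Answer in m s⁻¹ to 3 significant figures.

Coriolis parameter at 59°N:
f = 2Ω sin φ = 2 × 7.29×10⁻⁵ × sin 59° = 1.25×10⁻⁴ s⁻¹
Pressure gradient: |∂P/∂n| = 800 Pa / 133000 m = 6.02×10⁻³ Pa/m
Geostrophic speed: V_g = |∂P/∂n|/(fρ) = 6.02×10⁻³/(1.25×10⁻⁴ × 1.20) = 40.1 m/s
Around a low, centrifugal force acts outward with Coriolis, so pressure-gradient force balances both:
(1/ρ)|∂P/∂n| = fV + V²/R  →  V² + fR·V − fR·V_g = 0
With fR = 1.25×10⁻⁴ × 265×10³ m = 33.1 m/s:
V = [−fR + √((fR)² + 4 fR V_g)]/2 = [−33.1 + √(33.1² + 4×33.1×40.1)]/2 = 23.5 m/s
Subgeostrophic (V < V_g = 40.1 m/s), as expected around a low.

23.5 m s⁻¹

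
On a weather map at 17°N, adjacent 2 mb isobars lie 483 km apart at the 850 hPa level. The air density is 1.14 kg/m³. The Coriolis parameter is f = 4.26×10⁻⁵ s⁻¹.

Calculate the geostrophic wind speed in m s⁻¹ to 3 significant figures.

Pressure gradient: |∂P/∂n| = 200 Pa / 483000 m = 4.14×10⁻⁴ Pa/m
Geostrophic balance (pressure-gradient force = Coriolis force):
V_g = (1/(fρ)) |∂P/∂n| = 4.14×10⁻⁴ / (4.26×10⁻⁵ × 1.14) = 8.53 m/s

8.53 m s⁻¹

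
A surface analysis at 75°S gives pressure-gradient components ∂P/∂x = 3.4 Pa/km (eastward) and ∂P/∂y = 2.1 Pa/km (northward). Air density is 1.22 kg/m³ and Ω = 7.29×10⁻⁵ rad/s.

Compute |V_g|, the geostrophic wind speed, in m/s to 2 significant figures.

23 m/s

Coriolis parameter at 75°S:
f = 2Ω sin φ = 2 × 7.29×10⁻⁵ × sin 75° = 1.41×10⁻⁴ s⁻¹
In the Southern Hemisphere f is negative: f = −1.41×10⁻⁴ s⁻¹.
Component geostrophic relations (x east, y north):
u_g = −(1/(fρ)) ∂P/∂y,  v_g = (1/(fρ)) ∂P/∂x
u_g = −(2.1×10⁻³)/(−1.41×10⁻⁴ × 1.22) = 12.2 m/s;  v_g = (3.4×10⁻³)/(−1.41×10⁻⁴ × 1.22) = −19.8 m/s
|V_g| = √(u_g² + v_g²) = 23.3 m/s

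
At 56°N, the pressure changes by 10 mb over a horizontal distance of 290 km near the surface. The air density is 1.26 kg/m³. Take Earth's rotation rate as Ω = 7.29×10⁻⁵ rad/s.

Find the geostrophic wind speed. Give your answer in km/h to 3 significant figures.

81.5 km/h

Coriolis parameter at 56°N:
f = 2Ω sin φ = 2 × 7.29×10⁻⁵ × sin 56° = 1.21×10⁻⁴ s⁻¹
Pressure gradient: |∂P/∂n| = 1000 Pa / 290000 m = 3.45×10⁻³ Pa/m
Geostrophic balance (pressure-gradient force = Coriolis force):
V_g = (1/(fρ)) |∂P/∂n| = 3.45×10⁻³ / (1.21×10⁻⁴ × 1.26) = 22.6 m/s
Converting: 22.6 m/s × 3.6 = 81.5 km/h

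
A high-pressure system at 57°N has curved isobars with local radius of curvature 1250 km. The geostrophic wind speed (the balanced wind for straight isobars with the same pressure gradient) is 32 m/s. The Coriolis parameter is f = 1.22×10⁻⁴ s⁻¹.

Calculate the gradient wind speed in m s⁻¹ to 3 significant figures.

45.7 m s⁻¹

Around a high, pressure-gradient force acts outward with centrifugal, so Coriolis balances both:
fV = (1/ρ)|∂P/∂n| + V²/R  →  V² − fR·V + fR·V_g = 0
With fR = 1.22×10⁻⁴ × 1250×10³ m = 152 m/s:
V = [fR − √((fR)² − 4 fR V_g)]/2 = [152 − √(152² − 4×152×32)]/2 = 45.7 m/s
Supergeostrophic (V > V_g = 32 m/s), as expected around a high.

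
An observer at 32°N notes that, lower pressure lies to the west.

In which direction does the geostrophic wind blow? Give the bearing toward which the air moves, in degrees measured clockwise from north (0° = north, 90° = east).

The pressure-gradient force points toward the west (bearing 270°).
Geostrophic balance: in the Northern Hemisphere the Coriolis force deflects motion to the right, so the geostrophic wind blows 90° to the right of the pressure-gradient force (low pressure on the left).
Rotating 270° by 90° clockwise gives 000° — the wind blows toward the north.

000°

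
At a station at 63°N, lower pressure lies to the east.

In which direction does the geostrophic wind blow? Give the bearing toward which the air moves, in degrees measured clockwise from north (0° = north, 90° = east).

The pressure-gradient force points toward the east (bearing 090°).
Geostrophic balance: in the Northern Hemisphere the Coriolis force deflects motion to the right, so the geostrophic wind blows 90° to the right of the pressure-gradient force (low pressure on the left).
Rotating 090° by 90° clockwise gives 180° — the wind blows toward the south.

180°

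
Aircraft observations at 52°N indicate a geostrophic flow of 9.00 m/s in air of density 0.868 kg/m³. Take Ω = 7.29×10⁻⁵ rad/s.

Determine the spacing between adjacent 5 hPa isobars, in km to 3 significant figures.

557 km

Coriolis parameter at 52°N:
f = 2Ω sin φ = 2 × 7.29×10⁻⁵ × sin 52° = 1.15×10⁻⁴ s⁻¹
Geostrophic balance rearranged: |∂P/∂n| = f ρ V_g
|∂P/∂n| = 1.15×10⁻⁴ × 0.868 × 9.00 = 8.98×10⁻⁴ Pa/m
Isobar spacing: Δn = ΔP/|∂P/∂n| = 500 Pa / 8.98×10⁻⁴ Pa/m = 557081 m ≈ 557 km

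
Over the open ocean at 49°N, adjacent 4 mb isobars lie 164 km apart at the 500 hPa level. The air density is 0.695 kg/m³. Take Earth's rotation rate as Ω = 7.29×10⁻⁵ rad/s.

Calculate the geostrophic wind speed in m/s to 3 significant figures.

31.9 m/s

Coriolis parameter at 49°N:
f = 2Ω sin φ = 2 × 7.29×10⁻⁵ × sin 49° = 1.10×10⁻⁴ s⁻¹
Pressure gradient: |∂P/∂n| = 400 Pa / 164000 m = 2.44×10⁻³ Pa/m
Geostrophic balance (pressure-gradient force = Coriolis force):
V_g = (1/(fρ)) |∂P/∂n| = 2.44×10⁻³ / (1.10×10⁻⁴ × 0.695) = 31.9 m/s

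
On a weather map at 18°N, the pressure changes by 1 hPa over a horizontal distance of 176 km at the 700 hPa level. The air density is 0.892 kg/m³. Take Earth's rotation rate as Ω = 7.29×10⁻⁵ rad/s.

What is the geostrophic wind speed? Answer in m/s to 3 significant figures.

Coriolis parameter at 18°N:
f = 2Ω sin φ = 2 × 7.29×10⁻⁵ × sin 18° = 4.51×10⁻⁵ s⁻¹
Pressure gradient: |∂P/∂n| = 100 Pa / 176000 m = 5.68×10⁻⁴ Pa/m
Geostrophic balance (pressure-gradient force = Coriolis force):
V_g = (1/(fρ)) |∂P/∂n| = 5.68×10⁻⁴ / (4.51×10⁻⁵ × 0.892) = 14.1 m/s

14.1 m/s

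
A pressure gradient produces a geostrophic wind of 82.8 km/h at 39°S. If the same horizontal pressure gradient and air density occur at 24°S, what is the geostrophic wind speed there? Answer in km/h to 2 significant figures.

With the same pressure gradient and density, V_g ∝ 1/f ∝ 1/sin φ.
V₂ = V₁ · sin φ₁ / sin φ₂ = 82.8 × sin 39° / sin 24°
V₂ = 82.8 × 0.6293/0.4067 = 130 km/h

130 km/h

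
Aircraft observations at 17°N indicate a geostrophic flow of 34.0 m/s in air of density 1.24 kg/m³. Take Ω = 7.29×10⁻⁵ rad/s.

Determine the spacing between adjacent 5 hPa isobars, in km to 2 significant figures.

Coriolis parameter at 17°N:
f = 2Ω sin φ = 2 × 7.29×10⁻⁵ × sin 17° = 4.26×10⁻⁵ s⁻¹
Geostrophic balance rearranged: |∂P/∂n| = f ρ V_g
|∂P/∂n| = 4.26×10⁻⁵ × 1.24 × 34.0 = 1.80×10⁻³ Pa/m
Isobar spacing: Δn = ΔP/|∂P/∂n| = 500 Pa / 1.80×10⁻³ Pa/m = 278212 m ≈ 280 km

280 km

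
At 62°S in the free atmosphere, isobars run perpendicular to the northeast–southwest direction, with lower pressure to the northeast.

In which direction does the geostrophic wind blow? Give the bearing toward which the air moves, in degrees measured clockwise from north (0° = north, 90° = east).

The pressure-gradient force points toward the northeast (bearing 045°).
Geostrophic balance: in the Southern Hemisphere the Coriolis force deflects motion to the left, so the geostrophic wind blows 90° to the left of the pressure-gradient force (low pressure on the right).
Rotating 045° by 90° counterclockwise gives 315° — the wind blows toward the northwest.

315°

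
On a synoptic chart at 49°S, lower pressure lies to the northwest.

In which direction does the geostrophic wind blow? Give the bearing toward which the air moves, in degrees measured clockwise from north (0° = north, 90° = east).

The pressure-gradient force points toward the northwest (bearing 315°).
Geostrophic balance: in the Southern Hemisphere the Coriolis force deflects motion to the left, so the geostrophic wind blows 90° to the left of the pressure-gradient force (low pressure on the right).
Rotating 315° by 90° counterclockwise gives 225° — the wind blows toward the southwest.

225°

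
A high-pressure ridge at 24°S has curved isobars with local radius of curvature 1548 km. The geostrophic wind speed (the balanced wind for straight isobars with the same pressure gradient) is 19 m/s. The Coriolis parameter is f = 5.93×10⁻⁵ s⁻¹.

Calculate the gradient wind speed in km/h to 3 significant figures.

96.7 km/h

Around a high, pressure-gradient force acts outward with centrifugal, so Coriolis balances both:
fV = (1/ρ)|∂P/∂n| + V²/R  →  V² − fR·V + fR·V_g = 0
With fR = 5.93×10⁻⁵ × 1548×10³ m = 91.8 m/s:
V = [fR − √((fR)² − 4 fR V_g)]/2 = [91.8 − √(91.8² − 4×91.8×19)]/2 = 26.9 m/s
Supergeostrophic (V > V_g = 19 m/s), as expected around a high.
Converting: 26.9 m/s × 3.6 = 96.7 km/h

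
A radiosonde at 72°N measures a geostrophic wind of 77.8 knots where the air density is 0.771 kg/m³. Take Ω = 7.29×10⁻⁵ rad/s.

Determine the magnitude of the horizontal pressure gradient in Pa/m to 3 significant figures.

Coriolis parameter at 72°N:
f = 2Ω sin φ = 2 × 7.29×10⁻⁵ × sin 72° = 1.39×10⁻⁴ s⁻¹
Wind speed in SI: 77.8 knots = 40.0 m/s
Geostrophic balance rearranged: |∂P/∂n| = f ρ V_g
|∂P/∂n| = 1.39×10⁻⁴ × 0.771 × 40.0 = 4.28×10⁻³ Pa/m

4.28×10⁻³ Pa/m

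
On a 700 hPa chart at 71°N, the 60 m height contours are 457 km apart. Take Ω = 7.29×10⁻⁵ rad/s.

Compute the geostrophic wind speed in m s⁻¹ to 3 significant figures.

9.34 m s⁻¹

Coriolis parameter at 71°N:
f = 2Ω sin φ = 2 × 7.29×10⁻⁵ × sin 71° = 1.38×10⁻⁴ s⁻¹
Height gradient: |∂Z/∂n| = 60 m / 457000 m = 1.31×10⁻⁴
On a pressure surface, geostrophic balance gives V_g = (g/f)|∂Z/∂n|:
V_g = 9.81 × 1.31×10⁻⁴ / 1.38×10⁻⁴ = 9.34 m/s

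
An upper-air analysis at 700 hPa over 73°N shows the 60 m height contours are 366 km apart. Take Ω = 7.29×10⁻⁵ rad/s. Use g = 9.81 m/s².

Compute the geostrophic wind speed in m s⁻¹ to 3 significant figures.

Coriolis parameter at 73°N:
f = 2Ω sin φ = 2 × 7.29×10⁻⁵ × sin 73° = 1.39×10⁻⁴ s⁻¹
Height gradient: |∂Z/∂n| = 60 m / 366000 m = 1.64×10⁻⁴
On a pressure surface, geostrophic balance gives V_g = (g/f)|∂Z/∂n|:
V_g = 9.81 × 1.64×10⁻⁴ / 1.39×10⁻⁴ = 11.5 m/s

11.5 m s⁻¹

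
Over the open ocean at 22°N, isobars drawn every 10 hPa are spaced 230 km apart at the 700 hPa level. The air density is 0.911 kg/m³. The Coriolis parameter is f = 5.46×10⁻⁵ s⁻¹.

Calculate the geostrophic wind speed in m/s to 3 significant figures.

Pressure gradient: |∂P/∂n| = 1000 Pa / 230000 m = 4.35×10⁻³ Pa/m
Geostrophic balance (pressure-gradient force = Coriolis force):
V_g = (1/(fρ)) |∂P/∂n| = 4.35×10⁻³ / (5.46×10⁻⁵ × 0.911) = 87.4 m/s

87.4 m/s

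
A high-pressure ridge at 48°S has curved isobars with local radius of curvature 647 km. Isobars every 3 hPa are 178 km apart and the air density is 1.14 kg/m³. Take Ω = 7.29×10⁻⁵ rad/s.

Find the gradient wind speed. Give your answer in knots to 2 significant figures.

Coriolis parameter at 48°S:
f = 2Ω sin φ = 2 × 7.29×10⁻⁵ × sin 48° = 1.08×10⁻⁴ s⁻¹
Pressure gradient: |∂P/∂n| = 300 Pa / 178000 m = 1.69×10⁻³ Pa/m
Geostrophic speed: V_g = |∂P/∂n|/(fρ) = 1.69×10⁻³/(1.08×10⁻⁴ × 1.14) = 13.6 m/s
Around a high, pressure-gradient force acts outward with centrifugal, so Coriolis balances both:
fV = (1/ρ)|∂P/∂n| + V²/R  →  V² − fR·V + fR·V_g = 0
With fR = 1.08×10⁻⁴ × 647×10³ m = 70.1 m/s:
V = [fR − √((fR)² − 4 fR V_g)]/2 = [70.1 − √(70.1² − 4×70.1×13.6)]/2 = 18.6 m/s
Supergeostrophic (V > V_g = 13.6 m/s), as expected around a high.
Converting: 18.6 m/s × 1.944 = 36 knots

36 knots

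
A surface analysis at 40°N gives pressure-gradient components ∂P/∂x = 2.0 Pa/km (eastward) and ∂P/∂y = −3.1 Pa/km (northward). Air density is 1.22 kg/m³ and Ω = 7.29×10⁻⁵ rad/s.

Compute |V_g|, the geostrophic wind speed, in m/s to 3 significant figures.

Coriolis parameter at 40°N:
f = 2Ω sin φ = 2 × 7.29×10⁻⁵ × sin 40° = 9.37×10⁻⁵ s⁻¹
Component geostrophic relations (x east, y north):
u_g = −(1/(fρ)) ∂P/∂y,  v_g = (1/(fρ)) ∂P/∂x
u_g = −(−3.1×10⁻³)/(9.37×10⁻⁵ × 1.22) = 27.1 m/s;  v_g = (2.0×10⁻³)/(9.37×10⁻⁵ × 1.22) = 17.5 m/s
|V_g| = √(u_g² + v_g²) = 32.3 m/s

32.3 m/s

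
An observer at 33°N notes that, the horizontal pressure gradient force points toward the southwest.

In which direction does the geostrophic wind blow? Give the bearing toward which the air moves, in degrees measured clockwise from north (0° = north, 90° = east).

The pressure-gradient force points toward the southwest (bearing 225°).
Geostrophic balance: in the Northern Hemisphere the Coriolis force deflects motion to the right, so the geostrophic wind blows 90° to the right of the pressure-gradient force (low pressure on the left).
Rotating 225° by 90° clockwise gives 315° — the wind blows toward the northwest.

315°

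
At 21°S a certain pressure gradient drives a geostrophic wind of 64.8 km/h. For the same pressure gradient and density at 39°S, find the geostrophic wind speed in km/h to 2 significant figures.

37 km/h

With the same pressure gradient and density, V_g ∝ 1/f ∝ 1/sin φ.
V₂ = V₁ · sin φ₁ / sin φ₂ = 64.8 × sin 21° / sin 39°
V₂ = 64.8 × 0.3584/0.6293 = 37 km/h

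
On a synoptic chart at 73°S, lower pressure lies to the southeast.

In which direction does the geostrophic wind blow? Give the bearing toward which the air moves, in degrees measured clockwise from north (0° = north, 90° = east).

045°

The pressure-gradient force points toward the southeast (bearing 135°).
Geostrophic balance: in the Southern Hemisphere the Coriolis force deflects motion to the left, so the geostrophic wind blows 90° to the left of the pressure-gradient force (low pressure on the right).
Rotating 135° by 90° counterclockwise gives 045° — the wind blows toward the northeast.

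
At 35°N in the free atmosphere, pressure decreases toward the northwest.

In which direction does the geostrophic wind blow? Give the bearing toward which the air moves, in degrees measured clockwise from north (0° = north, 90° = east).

The pressure-gradient force points toward the northwest (bearing 315°).
Geostrophic balance: in the Northern Hemisphere the Coriolis force deflects motion to the right, so the geostrophic wind blows 90° to the right of the pressure-gradient force (low pressure on the left).
Rotating 315° by 90° clockwise gives 045° — the wind blows toward the northeast.

045°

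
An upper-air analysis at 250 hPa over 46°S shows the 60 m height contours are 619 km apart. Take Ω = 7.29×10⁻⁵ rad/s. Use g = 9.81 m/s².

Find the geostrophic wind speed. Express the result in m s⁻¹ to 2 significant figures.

Coriolis parameter at 46°S:
f = 2Ω sin φ = 2 × 7.29×10⁻⁵ × sin 46° = 1.05×10⁻⁴ s⁻¹
Height gradient: |∂Z/∂n| = 60 m / 619000 m = 9.69×10⁻⁵
On a pressure surface, geostrophic balance gives V_g = (g/f)|∂Z/∂n|:
V_g = 9.81 × 9.69×10⁻⁵ / 1.05×10⁻⁴ = 9.07 m/s

9.1 m s⁻¹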